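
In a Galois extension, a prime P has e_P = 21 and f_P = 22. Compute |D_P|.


|D_P| = e * f
= 21 * 22
= 462

462


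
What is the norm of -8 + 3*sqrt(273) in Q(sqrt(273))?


N(a + b*sqrt(d)) = a^2 - d*b^2
= (-8)^2 - (273)*(3)^2
= 64 - 2457
= -2393

-2393


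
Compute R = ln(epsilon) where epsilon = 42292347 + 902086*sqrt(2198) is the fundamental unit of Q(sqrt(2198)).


epsilon = 42292347 + 902086*sqrt(2198)
= 8.4585e+07
R = ln(8.4585e+07)
= 18.2533

18.2533


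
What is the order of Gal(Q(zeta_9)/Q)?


|Gal(Q(zeta_9)/Q)| = phi(9)
= 6

6


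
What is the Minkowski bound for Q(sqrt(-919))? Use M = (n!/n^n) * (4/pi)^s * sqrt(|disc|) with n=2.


d = -919, d mod 4 = 1, so disc(K) = d = -919; |disc(K)| = 919
Imaginary quadratic field, so n = 2, s = r2 = 1, r1 = 0
M = (n!/n^n) * (4/pi)^s * sqrt(|disc(K)|) = (2!/2^2) * (4/pi)^1 * sqrt(919)
= 0.5 * 1.273240 * 30.315013
= 19.2991

19.2991


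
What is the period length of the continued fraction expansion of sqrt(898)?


Run the CF algorithm for sqrt(898).
a_0 = floor(sqrt(898)) = 29; set m_0=0, q_0=1.
Recurrence: m' = q*a - m,  q' = (d - m'^2)/q,  a' = floor((a_0 + m')/q').
  step 1: m=29, q=57, a=1
  step 2: m=28, q=2, a=28
  step 3: m=28, q=57, a=1
  step 4: m=29, q=1, a=58
a_4 = 2*a_0 = 58, so the period closes here.
sqrt(898) = [29; 1, 28, 1, 58]
Period length = 4

4


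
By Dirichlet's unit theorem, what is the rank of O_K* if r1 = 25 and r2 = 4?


By Dirichlet's unit theorem:
rank = r1 + r2 - 1
= 25 + 4 - 1
= 28

28


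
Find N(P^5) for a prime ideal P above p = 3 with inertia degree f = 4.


N(P^a) = p^(a*f)
= 3^(5*4)
= 3^20
= 3486784401

3486784401


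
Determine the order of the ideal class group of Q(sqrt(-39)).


K = Q(sqrt(-39)). d mod 4 = 1, so D = disc(K) = d = -39
h(K) equals the number of primitive reduced positive-definite forms (a, b, c) = a*x^2 + b*x*y + c*y^2 with b^2 - 4ac = D,
where reduced means |b| <= a <= c, with b >= 0 whenever |b| = a or a = c, and primitive means gcd(a, b, c) = 1.
Reduced forces 3a^2 <= |D| = 39, so 1 <= a <= 3; b must have the parity of D, and c = (b^2 - D)/(4a) must be an integer >= a.
Enumerate a = 1..3, b in [-a, a]:
  a=1: (1, 1, 10)  [1]
  a=2: (2, -1, 5), (2, 1, 5)  [2]
  a=3: (3, 3, 4)  [1]
Total reduced forms: 1 + 2 + 1 = 4
h = 4

4


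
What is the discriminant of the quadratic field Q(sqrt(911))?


For K = Q(sqrt(d)) with d squarefree: disc(K) = d if d = 1 mod 4, and disc(K) = 4d if d = 2 or 3 mod 4.
Here d = 911, and d mod 4 = 3.
d = 3 mod 4, not 1 (O_K = Z[sqrt(d)]), so disc(K) = 4d = 4 * (911) = 3644

3644


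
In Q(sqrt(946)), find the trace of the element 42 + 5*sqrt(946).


Tr(a + b*sqrt(d)) = (a + b*sqrt(d)) + (a - b*sqrt(d)) = 2a
= 2 * (42)
= 84

84


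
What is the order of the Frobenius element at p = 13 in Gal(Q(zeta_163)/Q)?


The Frobenius at p in Gal(Q(zeta_n)/Q) = (Z/nZ)* is the class of p, so its order is ord_163(13), the smallest k >= 1 with 13^k = 1 mod 163.
n = 163 = 163, phi(163) = 162; the order divides phi(n).
Divisors of 162: 1, 2, 3, 6, 9, 18, 27, 54, 81, 162
Repeated squaring mod 163: 13^1 = 13, 13^2 = 6, 13^4 = 36, 13^8 = 155, 13^16 = 64, 13^32 = 21, 13^64 = 115, 13^128 = 22
Test divisors in increasing order:
  k=1: 13^1 = 13 mod 163
  k=2: 13^2 = 6 mod 163
  k=3: 13^3 = 6 * 13 = 78 mod 163
  k=6: 13^6 = 36 * 6 = 53 mod 163
  k=9: 13^9 = 155 * 13 = 59 mod 163
  k=18: 13^18 = 64 * 6 = 58 mod 163
  k=27: 13^27 = 64 * 155 * 6 * 13 = 162 mod 163
  k=54: 13^54 = 21 * 64 * 36 * 6 = 1 mod 163  <- first divisor giving 1
Order = 54

54


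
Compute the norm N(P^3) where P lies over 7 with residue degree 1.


N(P^a) = p^(a*f)
= 7^(3*1)
= 7^3
= 343

343


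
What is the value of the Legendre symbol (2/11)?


p = 11 is prime, so compute (2/11) with the reciprocity algorithm (Jacobi-symbol steps: pull out 2s via (2/n), flip via reciprocity, reduce):
  pull out 2: (2/11) = -1  (since 11 mod 8 = 3)
  (1/11) = 1
Product of signs = -1
(2/11) = -1

-1


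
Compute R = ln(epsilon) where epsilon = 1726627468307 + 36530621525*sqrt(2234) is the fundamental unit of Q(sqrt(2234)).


epsilon = 1726627468307 + 36530621525*sqrt(2234)
= 3.4533e+12
R = ln(3.4533e+12)
= 28.8703

28.8703


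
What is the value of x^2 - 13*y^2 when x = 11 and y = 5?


x^2 - d*y^2
= 11^2 - 13*5^2
= 121 - 325
= -204

-204


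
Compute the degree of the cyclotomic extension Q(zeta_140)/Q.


The degree equals Euler's totient phi(140).
140 = 2^2 * 5 * 7
phi(140) = 48

48


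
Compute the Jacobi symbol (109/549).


Compute (109/549) via quadratic reciprocity:
  reciprocity: (109/549) -> +(549/109)
  reduce: (4/109)
  pull out 2: (2/109) = -1  (since 109 mod 8 = 5)
  pull out 2: (2/109) = -1  (since 109 mod 8 = 5)
  (1/109) = 1
Product of signs = 1

1


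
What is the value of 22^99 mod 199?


p = 199 is prime and the exponent is (p-1)/2 = 99, so by Euler's criterion 22^99 = (22/199) = +1 or -1 mod 199.
Compute by square-and-multiply:
  99 = 64 + 32 + 2 + 1 (binary 1100011)
  Repeated squaring mod 199: 22^1 = 22, 22^2 = 86, 22^4 = 33, 22^8 = 94, 22^16 = 80, 22^32 = 32, 22^64 = 29
  22^99 = 22^64 * 22^32 * 22^2 * 22^1 = 29 * 32 * 86 * 22 mod 199
    29 * 32 = 928 = 132 mod 199
    132 * 86 = 11352 = 9 mod 199
    9 * 22 = 198 = 198 mod 199
  22^99 = 198 mod 199
Result 198 = p - 1 = -1 mod 199: 22 is a quadratic non-residue mod 199. As a residue in [0, p-1] the value is 198.
22^99 mod 199 = 198

198


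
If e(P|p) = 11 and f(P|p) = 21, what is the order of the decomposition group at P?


|D_P| = e * f
= 11 * 21
= 231

231


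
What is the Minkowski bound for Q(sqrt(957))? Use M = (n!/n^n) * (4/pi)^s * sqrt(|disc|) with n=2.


d = 957, d mod 4 = 1, so disc(K) = d = 957; |disc(K)| = 957
Real quadratic field, so n = 2, s = r2 = 0, r1 = 2
M = (n!/n^n) * (4/pi)^s * sqrt(|disc(K)|) = (2!/2^2) * (4/pi)^0 * sqrt(957)
= 0.5 * 1.000000 * 30.935417
= 15.4677

15.4677


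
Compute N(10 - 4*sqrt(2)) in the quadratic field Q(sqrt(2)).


N(a + b*sqrt(d)) = a^2 - d*b^2
= (10)^2 - (2)*(-4)^2
= 100 - 32
= 68

68


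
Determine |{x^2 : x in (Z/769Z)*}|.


For prime p, the number of non-zero quadratic residues is (p-1)/2.
= (769-1)/2
= 384

384


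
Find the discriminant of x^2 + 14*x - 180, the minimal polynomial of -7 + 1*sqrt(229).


The element -7 + 1*sqrt(229) has minimal polynomial:
x^2 + 14*x - 180
Discriminant = (14)^2 - 4*(-180)
= 196 + 720
= 916

916


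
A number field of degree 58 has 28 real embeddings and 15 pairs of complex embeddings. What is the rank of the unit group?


By Dirichlet's unit theorem:
rank = r1 + r2 - 1
= 28 + 15 - 1
= 42

42


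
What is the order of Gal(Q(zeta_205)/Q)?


|Gal(Q(zeta_205)/Q)| = phi(205)
= 160

160


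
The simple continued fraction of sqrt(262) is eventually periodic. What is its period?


Run the CF algorithm for sqrt(262).
a_0 = floor(sqrt(262)) = 16; set m_0=0, q_0=1.
Recurrence: m' = q*a - m,  q' = (d - m'^2)/q,  a' = floor((a_0 + m')/q').
  step 1: m=16, q=6, a=5
  step 2: m=14, q=11, a=2
  step 3: m=8, q=18, a=1
  step 4: m=10, q=9, a=2
  step 5: m=8, q=22, a=1
  step 6: m=14, q=3, a=10
  step 7: m=16, q=2, a=16
  step 8: m=16, q=3, a=10
  step 9: m=14, q=22, a=1
  step 10: m=8, q=9, a=2
  step 11: m=10, q=18, a=1
  step 12: m=8, q=11, a=2
  step 13: m=14, q=6, a=5
  step 14: m=16, q=1, a=32
a_14 = 2*a_0 = 32, so the period closes here.
sqrt(262) = [16; 5, 2, 1, 2, 1, 10, 16, 10, 1, 2, 1, 2, 5, 32]
Period length = 14

14


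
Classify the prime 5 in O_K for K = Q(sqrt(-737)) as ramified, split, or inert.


K = Q(sqrt(-737)). Since d mod 4 = 3, disc(K) = -2948.
Check p | disc: -2948 mod 5 = 2.
p does not divide disc. Compute Legendre symbol (d/p):
3^((5-1)/2) mod 5 = -1
(d/p) = -1, so p is inert: (p) stays prime with e=1, f=2, g=1.
Therefore p is inert.

inert


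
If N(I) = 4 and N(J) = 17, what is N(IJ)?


N(IJ) = N(I) * N(J)
= 4 * 17
= 68

68


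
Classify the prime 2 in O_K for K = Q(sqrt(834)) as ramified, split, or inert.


K = Q(sqrt(834)). Since d mod 4 = 2, disc(K) = 3336.
Check p | disc: 3336 mod 2 = 0.
p divides disc, so p ramifies: (p) = P^2 with e=2, f=1, g=1.
Therefore p is ramified.

ramified


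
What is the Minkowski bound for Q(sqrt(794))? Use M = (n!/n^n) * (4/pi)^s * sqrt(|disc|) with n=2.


d = 794, d mod 4 = 2, so disc(K) = 4d = 3176; |disc(K)| = 3176
Real quadratic field, so n = 2, s = r2 = 0, r1 = 2
M = (n!/n^n) * (4/pi)^s * sqrt(|disc(K)|) = (2!/2^2) * (4/pi)^0 * sqrt(3176)
= 0.5 * 1.000000 * 56.356011
= 28.1780

28.1780


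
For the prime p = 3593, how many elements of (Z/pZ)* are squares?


For prime p, the number of non-zero quadratic residues is (p-1)/2.
= (3593-1)/2
= 1796

1796


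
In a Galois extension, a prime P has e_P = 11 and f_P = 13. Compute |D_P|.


|D_P| = e * f
= 11 * 13
= 143

143


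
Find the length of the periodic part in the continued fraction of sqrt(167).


Run the CF algorithm for sqrt(167).
a_0 = floor(sqrt(167)) = 12; set m_0=0, q_0=1.
Recurrence: m' = q*a - m,  q' = (d - m'^2)/q,  a' = floor((a_0 + m')/q').
  step 1: m=12, q=23, a=1
  step 2: m=11, q=2, a=11
  step 3: m=11, q=23, a=1
  step 4: m=12, q=1, a=24
a_4 = 2*a_0 = 24, so the period closes here.
sqrt(167) = [12; 1, 11, 1, 24]
Period length = 4

4


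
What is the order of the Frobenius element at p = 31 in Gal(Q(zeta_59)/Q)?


The Frobenius at p in Gal(Q(zeta_n)/Q) = (Z/nZ)* is the class of p, so its order is ord_59(31), the smallest k >= 1 with 31^k = 1 mod 59.
n = 59 = 59, phi(59) = 58; the order divides phi(n).
Divisors of 58: 1, 2, 29, 58
Repeated squaring mod 59: 31^1 = 31, 31^2 = 17, 31^4 = 53, 31^8 = 36, 31^16 = 57, 31^32 = 4
Test divisors in increasing order:
  k=1: 31^1 = 31 mod 59
  k=2: 31^2 = 17 mod 59
  k=29: 31^29 = 57 * 36 * 53 * 31 = 58 mod 59
  k=58: 31^58 = 4 * 57 * 36 * 17 = 1 mod 59  <- first divisor giving 1
Order = 58

58


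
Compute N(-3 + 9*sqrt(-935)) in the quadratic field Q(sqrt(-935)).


N(a + b*sqrt(d)) = a^2 - d*b^2
= (-3)^2 - (-935)*(9)^2
= 9 + 75735
= 75744

75744


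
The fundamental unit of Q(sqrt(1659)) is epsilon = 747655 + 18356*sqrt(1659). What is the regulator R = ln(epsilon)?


epsilon = 747655 + 18356*sqrt(1659)
= 1.4953e+06
R = ln(1.4953e+06)
= 14.2178

14.2178


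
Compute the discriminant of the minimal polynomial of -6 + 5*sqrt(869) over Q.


The element -6 + 5*sqrt(869) has minimal polynomial:
x^2 + 12*x - 21689
Discriminant = (12)^2 - 4*(-21689)
= 144 + 86756
= 86900

86900


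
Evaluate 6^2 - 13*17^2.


x^2 - d*y^2
= 6^2 - 13*17^2
= 36 - 3757
= -3721

-3721


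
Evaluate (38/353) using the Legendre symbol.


p = 353 is prime, so compute (38/353) with the reciprocity algorithm (Jacobi-symbol steps: pull out 2s via (2/n), flip via reciprocity, reduce):
  pull out 2: (2/353) = +1  (since 353 mod 8 = 1)
  reciprocity: (19/353) -> +(353/19)
  reduce: (11/19)
  reciprocity: (11/19) -> -(19/11)
  reduce: (8/11)
  pull out 2: (2/11) = -1  (since 11 mod 8 = 3)
  pull out 2: (2/11) = -1  (since 11 mod 8 = 3)
  pull out 2: (2/11) = -1  (since 11 mod 8 = 3)
  (1/11) = 1
Product of signs = 1
(38/353) = 1

1


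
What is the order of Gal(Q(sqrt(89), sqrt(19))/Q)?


The 2 square roots of distinct primes are multiplicatively independent over Q,
so [K:Q] = 2^2 and Gal(K/Q) is isomorphic to (Z/2Z)^2.
|Gal| = 2^2 = 4

4


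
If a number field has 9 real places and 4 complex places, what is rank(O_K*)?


By Dirichlet's unit theorem:
rank = r1 + r2 - 1
= 9 + 4 - 1
= 12

12


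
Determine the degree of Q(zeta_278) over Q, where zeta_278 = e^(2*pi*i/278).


The degree equals Euler's totient phi(278).
278 = 2 * 139
phi(278) = 138

138


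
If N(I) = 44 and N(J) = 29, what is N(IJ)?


N(IJ) = N(I) * N(J)
= 44 * 29
= 1276

1276


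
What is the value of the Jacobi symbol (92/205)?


Compute (92/205) via quadratic reciprocity:
  pull out 2: (2/205) = -1  (since 205 mod 8 = 5)
  pull out 2: (2/205) = -1  (since 205 mod 8 = 5)
  reciprocity: (23/205) -> +(205/23)
  reduce: (21/23)
  reciprocity: (21/23) -> +(23/21)
  reduce: (2/21)
  pull out 2: (2/21) = -1  (since 21 mod 8 = 5)
  (1/21) = 1
Product of signs = -1

-1


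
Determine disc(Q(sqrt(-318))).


For K = Q(sqrt(d)) with d squarefree: disc(K) = d if d = 1 mod 4, and disc(K) = 4d if d = 2 or 3 mod 4.
Here d = -318, and d mod 4 = 2.
d = 2 mod 4, not 1 (O_K = Z[sqrt(d)]), so disc(K) = 4d = 4 * (-318) = -1272

-1272


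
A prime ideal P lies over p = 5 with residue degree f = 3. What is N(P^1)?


N(P^a) = p^(a*f)
= 5^(1*3)
= 5^3
= 125

125


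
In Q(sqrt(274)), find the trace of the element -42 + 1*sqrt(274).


Tr(a + b*sqrt(d)) = (a + b*sqrt(d)) + (a - b*sqrt(d)) = 2a
= 2 * (-42)
= -84

-84


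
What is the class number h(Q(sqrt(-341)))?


K = Q(sqrt(-341)). d mod 4 = 3, so D = disc(K) = 4d = -1364
h(K) equals the number of primitive reduced positive-definite forms (a, b, c) = a*x^2 + b*x*y + c*y^2 with b^2 - 4ac = D,
where reduced means |b| <= a <= c, with b >= 0 whenever |b| = a or a = c, and primitive means gcd(a, b, c) = 1.
Reduced forces 3a^2 <= |D| = 1364, so 1 <= a <= 21; b must have the parity of D, and c = (b^2 - D)/(4a) must be an integer >= a.
Enumerate a = 1..21, b in [-a, a]:
  a=1: (1, 0, 341)  [1]
  a=2: (2, 2, 171)  [1]
  a=3: (3, -2, 114), (3, 2, 114)  [2]
  a=4: none
  a=5: (5, -4, 69), (5, 4, 69)  [2]
  a=6: (6, -2, 57), (6, 2, 57)  [2]
  a=7: (7, -6, 50), (7, 6, 50)  [2]
  a=8: none
  a=9: (9, -2, 38), (9, 2, 38)  [2]
  a=10: (10, -6, 35), (10, 6, 35)  [2]
  a=11: (11, 0, 31)  [1]
  a=12: none
  a=13: (13, -12, 29), (13, 12, 29)  [2]
  a=14: (14, -6, 25), (14, 6, 25)  [2]
  a=15: (15, -14, 26), (15, -4, 23), (15, 4, 23), (15, 14, 26)  [4]
  a=16: none
  a=17: (17, -8, 21), (17, 8, 21)  [2]
  a=18: (18, -2, 19), (18, 2, 19)  [2]
  a=19..20: none
  a=21: (21, 20, 21)  [1]
Total reduced forms: 1 + 1 + 2 + 2 + 2 + 2 + 2 + 2 + 1 + 2 + 2 + 4 + 2 + 2 + 1 = 28
h = 28

28


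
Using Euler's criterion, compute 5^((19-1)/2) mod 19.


p = 19 is prime and the exponent is (p-1)/2 = 9, so by Euler's criterion 5^9 = (5/19) = +1 or -1 mod 19.
Compute by square-and-multiply:
  9 = 8 + 1 (binary 1001)
  Repeated squaring mod 19: 5^1 = 5, 5^2 = 6, 5^4 = 17, 5^8 = 4
  5^9 = 5^8 * 5^1 = 4 * 5 mod 19
    4 * 5 = 20 = 1 mod 19
  5^9 = 1 mod 19
Result 1: 5 is a quadratic residue mod 19.
5^9 mod 19 = 1

1


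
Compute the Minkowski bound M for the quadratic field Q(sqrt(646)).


d = 646, d mod 4 = 2, so disc(K) = 4d = 2584; |disc(K)| = 2584
Real quadratic field, so n = 2, s = r2 = 0, r1 = 2
M = (n!/n^n) * (4/pi)^s * sqrt(|disc(K)|) = (2!/2^2) * (4/pi)^0 * sqrt(2584)
= 0.5 * 1.000000 * 50.833060
= 25.4165

25.4165


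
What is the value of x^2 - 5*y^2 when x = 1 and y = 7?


x^2 - d*y^2
= 1^2 - 5*7^2
= 1 - 245
= -244

-244


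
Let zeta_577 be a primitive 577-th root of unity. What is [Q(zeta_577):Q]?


The degree equals Euler's totient phi(577).
577 = 577
phi(577) = 576

576


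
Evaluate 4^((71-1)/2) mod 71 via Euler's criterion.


p = 71 is prime and the exponent is (p-1)/2 = 35, so by Euler's criterion 4^35 = (4/71) = +1 or -1 mod 71.
Compute by square-and-multiply:
  35 = 32 + 2 + 1 (binary 100011)
  Repeated squaring mod 71: 4^1 = 4, 4^2 = 16, 4^4 = 43, 4^8 = 3, 4^16 = 9, 4^32 = 10
  4^35 = 4^32 * 4^2 * 4^1 = 10 * 16 * 4 mod 71
    10 * 16 = 160 = 18 mod 71
    18 * 4 = 72 = 1 mod 71
  4^35 = 1 mod 71
Result 1: 4 is a quadratic residue mod 71.
4^35 mod 71 = 1

1


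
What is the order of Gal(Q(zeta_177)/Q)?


|Gal(Q(zeta_177)/Q)| = phi(177)
= 116

116


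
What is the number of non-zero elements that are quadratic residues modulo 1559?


For prime p, the number of non-zero quadratic residues is (p-1)/2.
= (1559-1)/2
= 779

779


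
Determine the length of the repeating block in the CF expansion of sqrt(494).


Run the CF algorithm for sqrt(494).
a_0 = floor(sqrt(494)) = 22; set m_0=0, q_0=1.
Recurrence: m' = q*a - m,  q' = (d - m'^2)/q,  a' = floor((a_0 + m')/q').
  step 1: m=22, q=10, a=4
  step 2: m=18, q=17, a=2
  step 3: m=16, q=14, a=2
  step 4: m=12, q=25, a=1
  step 5: m=13, q=13, a=2
  step 6: m=13, q=25, a=1
  step 7: m=12, q=14, a=2
  step 8: m=16, q=17, a=2
  step 9: m=18, q=10, a=4
  step 10: m=22, q=1, a=44
a_10 = 2*a_0 = 44, so the period closes here.
sqrt(494) = [22; 4, 2, 2, 1, 2, 1, 2, 2, 4, 44]
Period length = 10

10


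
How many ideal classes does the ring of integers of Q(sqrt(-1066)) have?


K = Q(sqrt(-1066)). d mod 4 = 2, so D = disc(K) = 4d = -4264
h(K) equals the number of primitive reduced positive-definite forms (a, b, c) = a*x^2 + b*x*y + c*y^2 with b^2 - 4ac = D,
where reduced means |b| <= a <= c, with b >= 0 whenever |b| = a or a = c, and primitive means gcd(a, b, c) = 1.
Reduced forces 3a^2 <= |D| = 4264, so 1 <= a <= 37; b must have the parity of D, and c = (b^2 - D)/(4a) must be an integer >= a.
Enumerate a = 1..37, b in [-a, a]:
  a=1: (1, 0, 1066)  [1]
  a=2: (2, 0, 533)  [1]
  a=3..4: none
  a=5: (5, -4, 214), (5, 4, 214)  [2]
  a=6..9: none
  a=10: (10, -4, 107), (10, 4, 107)  [2]
  a=11: (11, -2, 97), (11, 2, 97)  [2]
  a=12: none
  a=13: (13, 0, 82)  [1]
  a=14..18: none
  a=19: (19, -12, 58), (19, 12, 58)  [2]
  a=20..21: none
  a=22: (22, -20, 53), (22, 20, 53)  [2]
  a=23..24: none
  a=25: (25, -6, 43), (25, 6, 43)  [2]
  a=26: (26, 0, 41)  [1]
  a=27..28: none
  a=29: (29, -12, 38), (29, 12, 38)  [2]
  a=30: none
  a=31: (31, -18, 37), (31, 18, 37)  [2]
  a=32..37: none
Total reduced forms: 1 + 1 + 2 + 2 + 2 + 1 + 2 + 2 + 2 + 1 + 2 + 2 = 20
h = 20

20


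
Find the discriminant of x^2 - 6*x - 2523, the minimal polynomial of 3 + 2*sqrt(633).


The element 3 + 2*sqrt(633) has minimal polynomial:
x^2 - 6*x - 2523
Discriminant = (-6)^2 - 4*(-2523)
= 36 + 10092
= 10128

10128


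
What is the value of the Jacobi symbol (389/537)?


Compute (389/537) via quadratic reciprocity:
  reciprocity: (389/537) -> +(537/389)
  reduce: (148/389)
  pull out 2: (2/389) = -1  (since 389 mod 8 = 5)
  pull out 2: (2/389) = -1  (since 389 mod 8 = 5)
  reciprocity: (37/389) -> +(389/37)
  reduce: (19/37)
  reciprocity: (19/37) -> +(37/19)
  reduce: (18/19)
  pull out 2: (2/19) = -1  (since 19 mod 8 = 3)
  reciprocity: (9/19) -> +(19/9)
  reduce: (1/9)
  (1/9) = 1
Product of signs = -1

-1


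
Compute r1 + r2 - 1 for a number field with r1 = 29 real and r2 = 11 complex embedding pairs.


By Dirichlet's unit theorem:
rank = r1 + r2 - 1
= 29 + 11 - 1
= 39

39


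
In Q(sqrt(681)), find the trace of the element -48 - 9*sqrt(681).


Tr(a + b*sqrt(d)) = (a + b*sqrt(d)) + (a - b*sqrt(d)) = 2a
= 2 * (-48)
= -96

-96


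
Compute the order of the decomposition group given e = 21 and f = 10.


|D_P| = e * f
= 21 * 10
= 210

210


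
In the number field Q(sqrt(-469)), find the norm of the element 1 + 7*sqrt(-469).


N(a + b*sqrt(d)) = a^2 - d*b^2
= (1)^2 - (-469)*(7)^2
= 1 + 22981
= 22982

22982


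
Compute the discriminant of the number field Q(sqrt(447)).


For K = Q(sqrt(d)) with d squarefree: disc(K) = d if d = 1 mod 4, and disc(K) = 4d if d = 2 or 3 mod 4.
Here d = 447, and d mod 4 = 3.
d = 3 mod 4, not 1 (O_K = Z[sqrt(d)]), so disc(K) = 4d = 4 * (447) = 1788

1788


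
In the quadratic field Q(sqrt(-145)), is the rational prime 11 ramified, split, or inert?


K = Q(sqrt(-145)). Since d mod 4 = 3, disc(K) = -580.
Check p | disc: -580 mod 11 = 3.
p does not divide disc. Compute Legendre symbol (d/p):
9^((11-1)/2) mod 11 = 1
(d/p) = 1, so p splits: (p) = P*P' with e=1, f=1, g=2.
Therefore p is split.

split


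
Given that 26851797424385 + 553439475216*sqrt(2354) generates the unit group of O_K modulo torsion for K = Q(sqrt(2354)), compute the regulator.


epsilon = 26851797424385 + 553439475216*sqrt(2354)
= 5.3704e+13
R = ln(5.3704e+13)
= 31.6145

31.6145


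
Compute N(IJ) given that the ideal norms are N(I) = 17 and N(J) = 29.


N(IJ) = N(I) * N(J)
= 17 * 29
= 493

493


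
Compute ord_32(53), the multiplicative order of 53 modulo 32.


We want ord_32(53), the smallest k >= 1 with 53^k = 1 mod 32.
n = 32 = 2^5, phi(32) = 16; the order divides phi(n).
Divisors of 16: 1, 2, 4, 8, 16
Repeated squaring mod 32: 53^1 = 21, 53^2 = 25, 53^4 = 17, 53^8 = 1, 53^16 = 1
Test divisors in increasing order:
  k=1: 53^1 = 21 mod 32
  k=2: 53^2 = 25 mod 32
  k=4: 53^4 = 17 mod 32
  k=8: 53^8 = 1 mod 32  <- first divisor giving 1
Order = 8

8


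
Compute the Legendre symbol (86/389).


p = 389 is prime, so compute (86/389) with the reciprocity algorithm (Jacobi-symbol steps: pull out 2s via (2/n), flip via reciprocity, reduce):
  pull out 2: (2/389) = -1  (since 389 mod 8 = 5)
  reciprocity: (43/389) -> +(389/43)
  reduce: (2/43)
  pull out 2: (2/43) = -1  (since 43 mod 8 = 3)
  (1/43) = 1
Product of signs = 1
(86/389) = 1

1


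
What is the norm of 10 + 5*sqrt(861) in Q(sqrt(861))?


N(a + b*sqrt(d)) = a^2 - d*b^2
= (10)^2 - (861)*(5)^2
= 100 - 21525
= -21425

-21425


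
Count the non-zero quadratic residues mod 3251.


For prime p, the number of non-zero quadratic residues is (p-1)/2.
= (3251-1)/2
= 1625

1625


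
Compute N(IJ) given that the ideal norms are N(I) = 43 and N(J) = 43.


N(IJ) = N(I) * N(J)
= 43 * 43
= 1849

1849


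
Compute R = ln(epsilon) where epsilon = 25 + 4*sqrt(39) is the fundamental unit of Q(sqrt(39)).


epsilon = 25 + 4*sqrt(39)
= 49.9800
R = ln(49.9800)
= 3.9116

3.9116


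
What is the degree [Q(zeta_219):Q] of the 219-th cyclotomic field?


The degree equals Euler's totient phi(219).
219 = 3 * 73
phi(219) = 144

144


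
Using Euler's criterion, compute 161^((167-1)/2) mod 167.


p = 167 is prime and the exponent is (p-1)/2 = 83, so by Euler's criterion 161^83 = (161/167) = +1 or -1 mod 167.
Compute by square-and-multiply:
  83 = 64 + 16 + 2 + 1 (binary 1010011)
  Repeated squaring mod 167: 161^1 = 161, 161^2 = 36, 161^4 = 127, 161^8 = 97, 161^16 = 57, 161^32 = 76, 161^64 = 98
  161^83 = 161^64 * 161^16 * 161^2 * 161^1 = 98 * 57 * 36 * 161 mod 167
    98 * 57 = 5586 = 75 mod 167
    75 * 36 = 2700 = 28 mod 167
    28 * 161 = 4508 = 166 mod 167
  161^83 = 166 mod 167
Result 166 = p - 1 = -1 mod 167: 161 is a quadratic non-residue mod 167. As a residue in [0, p-1] the value is 166.
161^83 mod 167 = 166

166


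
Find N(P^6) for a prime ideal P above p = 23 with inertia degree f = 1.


N(P^a) = p^(a*f)
= 23^(6*1)
= 23^6
= 148035889

148035889


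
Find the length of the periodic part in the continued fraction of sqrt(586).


Run the CF algorithm for sqrt(586).
a_0 = floor(sqrt(586)) = 24; set m_0=0, q_0=1.
Recurrence: m' = q*a - m,  q' = (d - m'^2)/q,  a' = floor((a_0 + m')/q').
  step 1: m=24, q=10, a=4
  step 2: m=16, q=33, a=1
  step 3: m=17, q=9, a=4
  step 4: m=19, q=25, a=1
  step 5: m=6, q=22, a=1
  step 6: m=16, q=15, a=2
  step 7: m=14, q=26, a=1
  step 8: m=12, q=17, a=2
  step 9: m=22, q=6, a=7
  step 10: m=20, q=31, a=1
  step 11: m=11, q=15, a=2
  step 12: m=19, q=15, a=2
  step 13: m=11, q=31, a=1
  step 14: m=20, q=6, a=7
  step 15: m=22, q=17, a=2
  step 16: m=12, q=26, a=1
  step 17: m=14, q=15, a=2
  step 18: m=16, q=22, a=1
  step 19: m=6, q=25, a=1
  step 20: m=19, q=9, a=4
  step 21: m=17, q=33, a=1
  step 22: m=16, q=10, a=4
  step 23: m=24, q=1, a=48
a_23 = 2*a_0 = 48, so the period closes here.
sqrt(586) = [24; 4, 1, 4, 1, 1, 2, 1, 2, 7, 1, 2, 2, 1, 7, 2, 1, 2, 1, 1, 4, 1, 4, 48]
Period length = 23

23


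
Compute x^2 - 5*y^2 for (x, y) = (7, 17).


x^2 - d*y^2
= 7^2 - 5*17^2
= 49 - 1445
= -1396

-1396


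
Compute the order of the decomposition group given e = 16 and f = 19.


|D_P| = e * f
= 16 * 19
= 304

304


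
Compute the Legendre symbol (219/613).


p = 613 is prime, so compute (219/613) with the reciprocity algorithm (Jacobi-symbol steps: pull out 2s via (2/n), flip via reciprocity, reduce):
  reciprocity: (219/613) -> +(613/219)
  reduce: (175/219)
  reciprocity: (175/219) -> -(219/175)
  reduce: (44/175)
  pull out 2: (2/175) = +1  (since 175 mod 8 = 7)
  pull out 2: (2/175) = +1  (since 175 mod 8 = 7)
  reciprocity: (11/175) -> -(175/11)
  reduce: (10/11)
  pull out 2: (2/11) = -1  (since 11 mod 8 = 3)
  reciprocity: (5/11) -> +(11/5)
  reduce: (1/5)
  (1/5) = 1
Product of signs = -1
(219/613) = -1

-1


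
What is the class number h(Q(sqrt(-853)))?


K = Q(sqrt(-853)). d mod 4 = 3, so D = disc(K) = 4d = -3412
h(K) equals the number of primitive reduced positive-definite forms (a, b, c) = a*x^2 + b*x*y + c*y^2 with b^2 - 4ac = D,
where reduced means |b| <= a <= c, with b >= 0 whenever |b| = a or a = c, and primitive means gcd(a, b, c) = 1.
Reduced forces 3a^2 <= |D| = 3412, so 1 <= a <= 33; b must have the parity of D, and c = (b^2 - D)/(4a) must be an integer >= a.
Enumerate a = 1..33, b in [-a, a]:
  a=1: (1, 0, 853)  [1]
  a=2: (2, 2, 427)  [1]
  a=3..6: none
  a=7: (7, -2, 122), (7, 2, 122)  [2]
  a=8..10: none
  a=11: (11, -8, 79), (11, 8, 79)  [2]
  a=12..13: none
  a=14: (14, -2, 61), (14, 2, 61)  [2]
  a=15..21: none
  a=22: (22, -14, 41), (22, 14, 41)  [2]
  a=23..33: none
Total reduced forms: 1 + 1 + 2 + 2 + 2 + 2 = 10
h = 10

10


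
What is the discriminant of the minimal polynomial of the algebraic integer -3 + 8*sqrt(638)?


The element -3 + 8*sqrt(638) has minimal polynomial:
x^2 + 6*x - 40823
Discriminant = (6)^2 - 4*(-40823)
= 36 + 163292
= 163328

163328


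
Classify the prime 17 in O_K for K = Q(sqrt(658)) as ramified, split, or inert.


K = Q(sqrt(658)). Since d mod 4 = 2, disc(K) = 2632.
Check p | disc: 2632 mod 17 = 14.
p does not divide disc. Compute Legendre symbol (d/p):
12^((17-1)/2) mod 17 = -1
(d/p) = -1, so p is inert: (p) stays prime with e=1, f=2, g=1.
Therefore p is inert.

inert


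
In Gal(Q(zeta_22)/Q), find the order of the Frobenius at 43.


The Frobenius at p in Gal(Q(zeta_n)/Q) = (Z/nZ)* is the class of p, so its order is ord_22(43), the smallest k >= 1 with 43^k = 1 mod 22.
n = 22 = 2 * 11, phi(22) = 10; the order divides phi(n).
Divisors of 10: 1, 2, 5, 10
Repeated squaring mod 22: 43^1 = 21, 43^2 = 1, 43^4 = 1, 43^8 = 1
Test divisors in increasing order:
  k=1: 43^1 = 21 mod 22
  k=2: 43^2 = 1 mod 22  <- first divisor giving 1
Order = 2

2


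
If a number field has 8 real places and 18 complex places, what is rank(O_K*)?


By Dirichlet's unit theorem:
rank = r1 + r2 - 1
= 8 + 18 - 1
= 25

25


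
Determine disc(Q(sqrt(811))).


For K = Q(sqrt(d)) with d squarefree: disc(K) = d if d = 1 mod 4, and disc(K) = 4d if d = 2 or 3 mod 4.
Here d = 811, and d mod 4 = 3.
d = 3 mod 4, not 1 (O_K = Z[sqrt(d)]), so disc(K) = 4d = 4 * (811) = 3244

3244


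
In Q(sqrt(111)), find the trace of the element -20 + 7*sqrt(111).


Tr(a + b*sqrt(d)) = (a + b*sqrt(d)) + (a - b*sqrt(d)) = 2a
= 2 * (-20)
= -40

-40


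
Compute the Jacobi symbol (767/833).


Compute (767/833) via quadratic reciprocity:
  reciprocity: (767/833) -> +(833/767)
  reduce: (66/767)
  pull out 2: (2/767) = +1  (since 767 mod 8 = 7)
  reciprocity: (33/767) -> +(767/33)
  reduce: (8/33)
  pull out 2: (2/33) = +1  (since 33 mod 8 = 1)
  pull out 2: (2/33) = +1  (since 33 mod 8 = 1)
  pull out 2: (2/33) = +1  (since 33 mod 8 = 1)
  (1/33) = 1
Product of signs = 1

1


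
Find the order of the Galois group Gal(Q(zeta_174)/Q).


|Gal(Q(zeta_174)/Q)| = phi(174)
= 56

56


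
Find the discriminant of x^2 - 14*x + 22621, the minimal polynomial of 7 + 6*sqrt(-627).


The element 7 + 6*sqrt(-627) has minimal polynomial:
x^2 - 14*x + 22621
Discriminant = (-14)^2 - 4*(22621)
= 196 - 90484
= -90288

-90288


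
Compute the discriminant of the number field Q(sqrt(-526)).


For K = Q(sqrt(d)) with d squarefree: disc(K) = d if d = 1 mod 4, and disc(K) = 4d if d = 2 or 3 mod 4.
Here d = -526, and d mod 4 = 2.
d = 2 mod 4, not 1 (O_K = Z[sqrt(d)]), so disc(K) = 4d = 4 * (-526) = -2104

-2104


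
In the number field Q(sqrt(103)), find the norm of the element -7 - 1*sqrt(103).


N(a + b*sqrt(d)) = a^2 - d*b^2
= (-7)^2 - (103)*(-1)^2
= 49 - 103
= -54

-54


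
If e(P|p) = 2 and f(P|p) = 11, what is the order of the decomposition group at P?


|D_P| = e * f
= 2 * 11
= 22

22


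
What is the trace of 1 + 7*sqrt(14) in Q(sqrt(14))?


Tr(a + b*sqrt(d)) = (a + b*sqrt(d)) + (a - b*sqrt(d)) = 2a
= 2 * (1)
= 2

2


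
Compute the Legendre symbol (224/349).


p = 349 is prime, so compute (224/349) with the reciprocity algorithm (Jacobi-symbol steps: pull out 2s via (2/n), flip via reciprocity, reduce):
  pull out 2: (2/349) = -1  (since 349 mod 8 = 5)
  pull out 2: (2/349) = -1  (since 349 mod 8 = 5)
  pull out 2: (2/349) = -1  (since 349 mod 8 = 5)
  pull out 2: (2/349) = -1  (since 349 mod 8 = 5)
  pull out 2: (2/349) = -1  (since 349 mod 8 = 5)
  reciprocity: (7/349) -> +(349/7)
  reduce: (6/7)
  pull out 2: (2/7) = +1  (since 7 mod 8 = 7)
  reciprocity: (3/7) -> -(7/3)
  reduce: (1/3)
  (1/3) = 1
Product of signs = 1
(224/349) = 1

1


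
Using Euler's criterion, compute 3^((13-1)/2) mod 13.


p = 13 is prime and the exponent is (p-1)/2 = 6, so by Euler's criterion 3^6 = (3/13) = +1 or -1 mod 13.
Compute by square-and-multiply:
  6 = 4 + 2 (binary 110)
  Repeated squaring mod 13: 3^1 = 3, 3^2 = 9, 3^4 = 3
  3^6 = 3^4 * 3^2 = 3 * 9 mod 13
    3 * 9 = 27 = 1 mod 13
  3^6 = 1 mod 13
Result 1: 3 is a quadratic residue mod 13.
3^6 mod 13 = 1

1


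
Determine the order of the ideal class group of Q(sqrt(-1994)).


K = Q(sqrt(-1994)). d mod 4 = 2, so D = disc(K) = 4d = -7976
h(K) equals the number of primitive reduced positive-definite forms (a, b, c) = a*x^2 + b*x*y + c*y^2 with b^2 - 4ac = D,
where reduced means |b| <= a <= c, with b >= 0 whenever |b| = a or a = c, and primitive means gcd(a, b, c) = 1.
Reduced forces 3a^2 <= |D| = 7976, so 1 <= a <= 51; b must have the parity of D, and c = (b^2 - D)/(4a) must be an integer >= a.
Enumerate a = 1..51, b in [-a, a]:
  a=1: (1, 0, 1994)  [1]
  a=2: (2, 0, 997)  [1]
  a=3: (3, -2, 665), (3, 2, 665)  [2]
  a=4: none
  a=5: (5, -2, 399), (5, 2, 399)  [2]
  a=6: (6, -4, 333), (6, 4, 333)  [2]
  a=7: (7, -2, 285), (7, 2, 285)  [2]
  a=8: none
  a=9: (9, -4, 222), (9, 4, 222)  [2]
  a=10: (10, -8, 201), (10, 8, 201)  [2]
  a=11..13: none
  a=14: (14, -12, 145), (14, 12, 145)  [2]
  a=15: (15, -8, 134), (15, -2, 133), (15, 2, 133), (15, 8, 134)  [4]
  a=16..17: none
  a=18: (18, -4, 111), (18, 4, 111)  [2]
  a=19: (19, -2, 105), (19, 2, 105)  [2]
  a=20: none
  a=21: (21, -16, 98), (21, -2, 95), (21, 2, 95), (21, 16, 98)  [4]
  a=22..24: none
  a=25: (25, -18, 83), (25, 18, 83)  [2]
  a=26: none
  a=27: (27, -4, 74), (27, 4, 74)  [2]
  a=28: none
  a=29: (29, -12, 70), (29, 12, 70)  [2]
  a=30: (30, -28, 73), (30, -8, 67), (30, 8, 67), (30, 28, 73)  [4]
  a=31..34: none
  a=35: (35, -12, 58), (35, -2, 57), (35, 2, 57), (35, 12, 58)  [4]
  a=36: none
  a=37: (37, -4, 54), (37, 4, 54)  [2]
  a=38: (38, -36, 61), (38, 36, 61)  [2]
  a=39..41: none
  a=42: (42, -40, 57), (42, -16, 49), (42, 16, 49), (42, 40, 57)  [4]
  a=43..44: none
  a=45: (45, -32, 50), (45, -22, 47), (45, 22, 47), (45, 32, 50)  [4]
  a=46..51: none
Total reduced forms: 1 + 1 + 2 + 2 + 2 + 2 + 2 + 2 + 2 + 4 + 2 + 2 + 4 + 2 + 2 + 2 + 4 + 4 + 2 + 2 + 4 + 4 = 54
h = 54

54


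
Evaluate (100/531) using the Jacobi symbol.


Compute (100/531) via quadratic reciprocity:
  pull out 2: (2/531) = -1  (since 531 mod 8 = 3)
  pull out 2: (2/531) = -1  (since 531 mod 8 = 3)
  reciprocity: (25/531) -> +(531/25)
  reduce: (6/25)
  pull out 2: (2/25) = +1  (since 25 mod 8 = 1)
  reciprocity: (3/25) -> +(25/3)
  reduce: (1/3)
  (1/3) = 1
Product of signs = 1

1


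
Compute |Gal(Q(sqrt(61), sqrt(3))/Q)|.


The 2 square roots of distinct primes are multiplicatively independent over Q,
so [K:Q] = 2^2 and Gal(K/Q) is isomorphic to (Z/2Z)^2.
|Gal| = 2^2 = 4

4


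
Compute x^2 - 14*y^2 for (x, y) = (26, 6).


x^2 - d*y^2
= 26^2 - 14*6^2
= 676 - 504
= 172

172


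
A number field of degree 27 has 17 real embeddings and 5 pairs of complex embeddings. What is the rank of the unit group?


By Dirichlet's unit theorem:
rank = r1 + r2 - 1
= 17 + 5 - 1
= 21

21


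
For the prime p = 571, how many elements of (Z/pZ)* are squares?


For prime p, the number of non-zero quadratic residues is (p-1)/2.
= (571-1)/2
= 285

285


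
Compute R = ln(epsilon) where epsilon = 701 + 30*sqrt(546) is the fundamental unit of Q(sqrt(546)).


epsilon = 701 + 30*sqrt(546)
= 1401.9993
R = ln(1401.9993)
= 7.2457

7.2457


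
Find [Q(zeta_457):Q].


The degree equals Euler's totient phi(457).
457 = 457
phi(457) = 456

456


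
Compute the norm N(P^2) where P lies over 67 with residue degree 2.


N(P^a) = p^(a*f)
= 67^(2*2)
= 67^4
= 20151121

20151121


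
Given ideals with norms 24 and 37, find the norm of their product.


N(IJ) = N(I) * N(J)
= 24 * 37
= 888

888


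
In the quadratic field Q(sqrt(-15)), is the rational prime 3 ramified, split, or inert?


K = Q(sqrt(-15)). Since d mod 4 = 1, disc(K) = -15.
Check p | disc: -15 mod 3 = 0.
p divides disc, so p ramifies: (p) = P^2 with e=2, f=1, g=1.
Therefore p is ramified.

ramified


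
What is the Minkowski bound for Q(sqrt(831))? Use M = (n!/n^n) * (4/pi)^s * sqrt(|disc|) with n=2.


d = 831, d mod 4 = 3, so disc(K) = 4d = 3324; |disc(K)| = 3324
Real quadratic field, so n = 2, s = r2 = 0, r1 = 2
M = (n!/n^n) * (4/pi)^s * sqrt(|disc(K)|) = (2!/2^2) * (4/pi)^0 * sqrt(3324)
= 0.5 * 1.000000 * 57.654141
= 28.8271

28.8271


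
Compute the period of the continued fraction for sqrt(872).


Run the CF algorithm for sqrt(872).
a_0 = floor(sqrt(872)) = 29; set m_0=0, q_0=1.
Recurrence: m' = q*a - m,  q' = (d - m'^2)/q,  a' = floor((a_0 + m')/q').
  step 1: m=29, q=31, a=1
  step 2: m=2, q=28, a=1
  step 3: m=26, q=7, a=7
  step 4: m=23, q=49, a=1
  step 5: m=26, q=4, a=13
  step 6: m=26, q=49, a=1
  step 7: m=23, q=7, a=7
  step 8: m=26, q=28, a=1
  step 9: m=2, q=31, a=1
  step 10: m=29, q=1, a=58
a_10 = 2*a_0 = 58, so the period closes here.
sqrt(872) = [29; 1, 1, 7, 1, 13, 1, 7, 1, 1, 58]
Period length = 10

10


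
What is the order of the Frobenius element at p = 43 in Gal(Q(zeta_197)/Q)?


The Frobenius at p in Gal(Q(zeta_n)/Q) = (Z/nZ)* is the class of p, so its order is ord_197(43), the smallest k >= 1 with 43^k = 1 mod 197.
n = 197 = 197, phi(197) = 196; the order divides phi(n).
Divisors of 196: 1, 2, 4, 7, 14, 28, 49, 98, 196
Repeated squaring mod 197: 43^1 = 43, 43^2 = 76, 43^4 = 63, 43^8 = 29, 43^16 = 53, 43^32 = 51, 43^64 = 40, 43^128 = 24
Test divisors in increasing order:
  k=1: 43^1 = 43 mod 197
  k=2: 43^2 = 76 mod 197
  k=4: 43^4 = 63 mod 197
  k=7: 43^7 = 63 * 76 * 43 = 19 mod 197
  k=14: 43^14 = 29 * 63 * 76 = 164 mod 197
  k=28: 43^28 = 53 * 29 * 63 = 104 mod 197
  k=49: 43^49 = 51 * 53 * 43 = 196 mod 197
  k=98: 43^98 = 40 * 51 * 76 = 1 mod 197  <- first divisor giving 1
Order = 98

98


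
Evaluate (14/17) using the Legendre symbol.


p = 17 is prime, so compute (14/17) with the reciprocity algorithm (Jacobi-symbol steps: pull out 2s via (2/n), flip via reciprocity, reduce):
  pull out 2: (2/17) = +1  (since 17 mod 8 = 1)
  reciprocity: (7/17) -> +(17/7)
  reduce: (3/7)
  reciprocity: (3/7) -> -(7/3)
  reduce: (1/3)
  (1/3) = 1
Product of signs = -1
(14/17) = -1

-1


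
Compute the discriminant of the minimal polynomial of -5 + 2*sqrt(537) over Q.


The element -5 + 2*sqrt(537) has minimal polynomial:
x^2 + 10*x - 2123
Discriminant = (10)^2 - 4*(-2123)
= 100 + 8492
= 8592

8592


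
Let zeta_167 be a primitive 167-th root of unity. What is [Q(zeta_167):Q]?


The degree equals Euler's totient phi(167).
167 = 167
phi(167) = 166

166


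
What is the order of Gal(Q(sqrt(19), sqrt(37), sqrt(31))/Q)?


The 3 square roots of distinct primes are multiplicatively independent over Q,
so [K:Q] = 2^3 and Gal(K/Q) is isomorphic to (Z/2Z)^3.
|Gal| = 2^3 = 8

8


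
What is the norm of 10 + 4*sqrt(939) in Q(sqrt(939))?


N(a + b*sqrt(d)) = a^2 - d*b^2
= (10)^2 - (939)*(4)^2
= 100 - 15024
= -14924

-14924


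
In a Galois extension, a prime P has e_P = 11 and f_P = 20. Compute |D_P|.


|D_P| = e * f
= 11 * 20
= 220

220


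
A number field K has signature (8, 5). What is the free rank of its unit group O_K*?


By Dirichlet's unit theorem:
rank = r1 + r2 - 1
= 8 + 5 - 1
= 12

12


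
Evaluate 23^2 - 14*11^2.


x^2 - d*y^2
= 23^2 - 14*11^2
= 529 - 1694
= -1165

-1165


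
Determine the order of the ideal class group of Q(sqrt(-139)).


K = Q(sqrt(-139)). d mod 4 = 1, so D = disc(K) = d = -139
h(K) equals the number of primitive reduced positive-definite forms (a, b, c) = a*x^2 + b*x*y + c*y^2 with b^2 - 4ac = D,
where reduced means |b| <= a <= c, with b >= 0 whenever |b| = a or a = c, and primitive means gcd(a, b, c) = 1.
Reduced forces 3a^2 <= |D| = 139, so 1 <= a <= 6; b must have the parity of D, and c = (b^2 - D)/(4a) must be an integer >= a.
Enumerate a = 1..6, b in [-a, a]:
  a=1: (1, 1, 35)  [1]
  a=2..4: none
  a=5: (5, -1, 7), (5, 1, 7)  [2]
  a=6: none
Total reduced forms: 1 + 2 = 3
h = 3

3


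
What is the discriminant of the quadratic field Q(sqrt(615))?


For K = Q(sqrt(d)) with d squarefree: disc(K) = d if d = 1 mod 4, and disc(K) = 4d if d = 2 or 3 mod 4.
Here d = 615, and d mod 4 = 3.
d = 3 mod 4, not 1 (O_K = Z[sqrt(d)]), so disc(K) = 4d = 4 * (615) = 2460

2460


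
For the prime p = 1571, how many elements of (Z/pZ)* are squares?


For prime p, the number of non-zero quadratic residues is (p-1)/2.
= (1571-1)/2
= 785

785


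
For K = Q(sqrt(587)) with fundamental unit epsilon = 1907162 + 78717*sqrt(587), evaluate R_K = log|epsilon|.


epsilon = 1907162 + 78717*sqrt(587)
= 3.8143e+06
R = ln(3.8143e+06)
= 15.1543

15.1543


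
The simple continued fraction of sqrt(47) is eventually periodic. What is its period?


Run the CF algorithm for sqrt(47).
a_0 = floor(sqrt(47)) = 6; set m_0=0, q_0=1.
Recurrence: m' = q*a - m,  q' = (d - m'^2)/q,  a' = floor((a_0 + m')/q').
  step 1: m=6, q=11, a=1
  step 2: m=5, q=2, a=5
  step 3: m=5, q=11, a=1
  step 4: m=6, q=1, a=12
a_4 = 2*a_0 = 12, so the period closes here.
sqrt(47) = [6; 1, 5, 1, 12]
Period length = 4

4


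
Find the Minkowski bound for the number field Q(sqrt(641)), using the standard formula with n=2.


d = 641, d mod 4 = 1, so disc(K) = d = 641; |disc(K)| = 641
Real quadratic field, so n = 2, s = r2 = 0, r1 = 2
M = (n!/n^n) * (4/pi)^s * sqrt(|disc(K)|) = (2!/2^2) * (4/pi)^0 * sqrt(641)
= 0.5 * 1.000000 * 25.317978
= 12.6590

12.6590


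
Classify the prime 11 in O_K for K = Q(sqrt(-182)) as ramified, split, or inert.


K = Q(sqrt(-182)). Since d mod 4 = 2, disc(K) = -728.
Check p | disc: -728 mod 11 = 9.
p does not divide disc. Compute Legendre symbol (d/p):
5^((11-1)/2) mod 11 = 1
(d/p) = 1, so p splits: (p) = P*P' with e=1, f=1, g=2.
Therefore p is split.

split


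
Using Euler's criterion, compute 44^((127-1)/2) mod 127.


p = 127 is prime and the exponent is (p-1)/2 = 63, so by Euler's criterion 44^63 = (44/127) = +1 or -1 mod 127.
Compute by square-and-multiply:
  63 = 32 + 16 + 8 + 4 + 2 + 1 (binary 111111)
  Repeated squaring mod 127: 44^1 = 44, 44^2 = 31, 44^4 = 72, 44^8 = 104, 44^16 = 21, 44^32 = 60
  44^63 = 44^32 * 44^16 * 44^8 * 44^4 * 44^2 * 44^1 = 60 * 21 * 104 * 72 * 31 * 44 mod 127
    60 * 21 = 1260 = 117 mod 127
    117 * 104 = 12168 = 103 mod 127
    103 * 72 = 7416 = 50 mod 127
    50 * 31 = 1550 = 26 mod 127
    26 * 44 = 1144 = 1 mod 127
  44^63 = 1 mod 127
Result 1: 44 is a quadratic residue mod 127.
44^63 mod 127 = 1

1


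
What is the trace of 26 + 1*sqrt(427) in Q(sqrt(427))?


Tr(a + b*sqrt(d)) = (a + b*sqrt(d)) + (a - b*sqrt(d)) = 2a
= 2 * (26)
= 52

52


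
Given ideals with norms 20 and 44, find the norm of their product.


N(IJ) = N(I) * N(J)
= 20 * 44
= 880

880


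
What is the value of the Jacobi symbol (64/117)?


Compute (64/117) via quadratic reciprocity:
  pull out 2: (2/117) = -1  (since 117 mod 8 = 5)
  pull out 2: (2/117) = -1  (since 117 mod 8 = 5)
  pull out 2: (2/117) = -1  (since 117 mod 8 = 5)
  pull out 2: (2/117) = -1  (since 117 mod 8 = 5)
  pull out 2: (2/117) = -1  (since 117 mod 8 = 5)
  pull out 2: (2/117) = -1  (since 117 mod 8 = 5)
  (1/117) = 1
Product of signs = 1

1
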